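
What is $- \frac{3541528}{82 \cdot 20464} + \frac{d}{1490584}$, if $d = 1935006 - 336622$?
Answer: $- \frac{40574685905}{39082367188} \approx -1.0382$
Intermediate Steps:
$d = 1598384$
$- \frac{3541528}{82 \cdot 20464} + \frac{d}{1490584} = - \frac{3541528}{82 \cdot 20464} + \frac{1598384}{1490584} = - \frac{3541528}{1678048} + 1598384 \cdot \frac{1}{1490584} = \left(-3541528\right) \frac{1}{1678048} + \frac{199798}{186323} = - \frac{442691}{209756} + \frac{199798}{186323} = - \frac{40574685905}{39082367188}$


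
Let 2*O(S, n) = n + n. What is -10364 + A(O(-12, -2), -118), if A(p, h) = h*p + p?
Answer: -10130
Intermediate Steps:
O(S, n) = n (O(S, n) = (n + n)/2 = (2*n)/2 = n)
A(p, h) = p + h*p
-10364 + A(O(-12, -2), -118) = -10364 - 2*(1 - 118) = -10364 - 2*(-117) = -10364 + 234 = -10130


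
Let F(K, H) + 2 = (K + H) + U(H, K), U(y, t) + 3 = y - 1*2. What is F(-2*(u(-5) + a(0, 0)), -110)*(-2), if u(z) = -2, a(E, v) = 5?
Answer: 466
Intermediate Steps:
U(y, t) = -5 + y (U(y, t) = -3 + (y - 1*2) = -3 + (y - 2) = -3 + (-2 + y) = -5 + y)
F(K, H) = -7 + K + 2*H (F(K, H) = -2 + ((K + H) + (-5 + H)) = -2 + ((H + K) + (-5 + H)) = -2 + (-5 + K + 2*H) = -7 + K + 2*H)
F(-2*(u(-5) + a(0, 0)), -110)*(-2) = (-7 - 2*(-2 + 5) + 2*(-110))*(-2) = (-7 - 2*3 - 220)*(-2) = (-7 - 6 - 220)*(-2) = -233*(-2) = 466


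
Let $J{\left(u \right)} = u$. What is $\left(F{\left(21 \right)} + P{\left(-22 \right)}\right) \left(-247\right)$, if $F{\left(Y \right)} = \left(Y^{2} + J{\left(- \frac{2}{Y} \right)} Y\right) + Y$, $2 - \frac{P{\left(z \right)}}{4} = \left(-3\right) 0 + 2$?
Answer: $-113620$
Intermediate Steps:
$P{\left(z \right)} = 0$ ($P{\left(z \right)} = 8 - 4 \left(\left(-3\right) 0 + 2\right) = 8 - 4 \left(0 + 2\right) = 8 - 8 = 0$)
$F{\left(Y \right)} = -2 + Y + Y^{2}$ ($F{\left(Y \right)} = \left(Y^{2} + - \frac{2}{Y} Y\right) + Y = \left(Y^{2} - 2\right) + Y = \left(-2 + Y^{2}\right) + Y = -2 + Y + Y^{2}$)
$\left(F{\left(21 \right)} + P{\left(-22 \right)}\right) \left(-247\right) = \left(\left(-2 + 21 \left(1 + 21\right)\right) + 0\right) \left(-247\right) = \left(\left(-2 + 21 \cdot 22\right) + 0\right) \left(-247\right) = \left(\left(-2 + 462\right) + 0\right) \left(-247\right) = \left(460 + 0\right) \left(-247\right) = 460 \left(-247\right) = -113620$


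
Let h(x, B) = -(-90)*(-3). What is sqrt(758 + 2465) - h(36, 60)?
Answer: 270 + sqrt(3223) ≈ 326.77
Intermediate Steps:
h(x, B) = -270 (h(x, B) = -18*15 = -270)
sqrt(758 + 2465) - h(36, 60) = sqrt(758 + 2465) - 1*(-270) = sqrt(3223) + 270 = 270 + sqrt(3223)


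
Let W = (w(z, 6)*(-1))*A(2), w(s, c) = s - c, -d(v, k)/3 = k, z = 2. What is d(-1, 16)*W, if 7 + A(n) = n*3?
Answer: 192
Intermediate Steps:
d(v, k) = -3*k
A(n) = -7 + 3*n (A(n) = -7 + n*3 = -7 + 3*n)
W = -4 (W = ((2 - 1*6)*(-1))*(-7 + 3*2) = ((2 - 6)*(-1))*(-7 + 6) = -4*(-1)*(-1) = 4*(-1) = -4)
d(-1, 16)*W = -3*16*(-4) = -48*(-4) = 192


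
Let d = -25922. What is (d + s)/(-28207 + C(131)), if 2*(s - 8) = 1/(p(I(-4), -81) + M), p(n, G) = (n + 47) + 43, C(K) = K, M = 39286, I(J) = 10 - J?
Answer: 2041504919/2211827280 ≈ 0.92299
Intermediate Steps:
p(n, G) = 90 + n (p(n, G) = (47 + n) + 43 = 90 + n)
s = 630241/78780 (s = 8 + 1/(2*((90 + (10 - 1*(-4))) + 39286)) = 8 + 1/(2*((90 + (10 + 4)) + 39286)) = 8 + 1/(2*((90 + 14) + 39286)) = 8 + 1/(2*(104 + 39286)) = 8 + (½)/39390 = 8 + (½)*(1/39390) = 8 + 1/78780 = 630241/78780 ≈ 8.0000)
(d + s)/(-28207 + C(131)) = (-25922 + 630241/78780)/(-28207 + 131) = -2041504919/78780/(-28076) = -2041504919/78780*(-1/28076) = 2041504919/2211827280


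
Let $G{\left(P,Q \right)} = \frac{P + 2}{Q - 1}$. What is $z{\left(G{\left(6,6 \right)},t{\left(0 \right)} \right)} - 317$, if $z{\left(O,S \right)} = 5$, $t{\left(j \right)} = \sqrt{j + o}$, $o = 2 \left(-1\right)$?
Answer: $-312$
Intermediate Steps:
$o = -2$
$G{\left(P,Q \right)} = \frac{2 + P}{-1 + Q}$
$t{\left(j \right)} = \sqrt{-2 + j}$ ($t{\left(j \right)} = \sqrt{j - 2} = \sqrt{-2 + j}$)
$z{\left(G{\left(6,6 \right)},t{\left(0 \right)} \right)} - 317 = 5 - 317 = -312$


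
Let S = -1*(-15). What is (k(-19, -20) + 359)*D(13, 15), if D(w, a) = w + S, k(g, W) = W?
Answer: 9492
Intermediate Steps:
S = 15
D(w, a) = 15 + w (D(w, a) = w + 15 = 15 + w)
(k(-19, -20) + 359)*D(13, 15) = (-20 + 359)*(15 + 13) = 339*28 = 9492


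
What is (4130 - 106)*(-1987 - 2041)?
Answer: -16208672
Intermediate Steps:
(4130 - 106)*(-1987 - 2041) = 4024*(-4028) = -16208672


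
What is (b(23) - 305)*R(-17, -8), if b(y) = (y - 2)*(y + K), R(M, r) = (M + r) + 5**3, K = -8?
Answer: 1000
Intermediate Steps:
R(M, r) = 125 + M + r (R(M, r) = (M + r) + 125 = 125 + M + r)
b(y) = (-8 + y)*(-2 + y) (b(y) = (y - 2)*(y - 8) = (-2 + y)*(-8 + y) = (-8 + y)*(-2 + y))
(b(23) - 305)*R(-17, -8) = ((16 + 23**2 - 10*23) - 305)*(125 - 17 - 8) = ((16 + 529 - 230) - 305)*100 = (315 - 305)*100 = 10*100 = 1000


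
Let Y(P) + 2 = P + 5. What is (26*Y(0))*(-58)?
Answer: -4524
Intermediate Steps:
Y(P) = 3 + P (Y(P) = -2 + (P + 5) = -2 + (5 + P) = 3 + P)
(26*Y(0))*(-58) = (26*(3 + 0))*(-58) = (26*3)*(-58) = 78*(-58) = -4524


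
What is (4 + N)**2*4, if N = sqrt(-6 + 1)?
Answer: 44 + 32*I*sqrt(5) ≈ 44.0 + 71.554*I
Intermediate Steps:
N = I*sqrt(5) (N = sqrt(-5) = I*sqrt(5) ≈ 2.2361*I)
(4 + N)**2*4 = (4 + I*sqrt(5))**2*4 = 4*(4 + I*sqrt(5))**2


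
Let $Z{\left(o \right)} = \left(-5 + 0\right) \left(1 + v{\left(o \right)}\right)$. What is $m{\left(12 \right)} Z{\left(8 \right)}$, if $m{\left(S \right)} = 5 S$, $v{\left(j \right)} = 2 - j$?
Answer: $1500$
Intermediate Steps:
$Z{\left(o \right)} = -15 + 5 o$ ($Z{\left(o \right)} = \left(-5 + 0\right) \left(1 - \left(-2 + o\right)\right) = - 5 \left(3 - o\right) = -15 + 5 o$)
$m{\left(12 \right)} Z{\left(8 \right)} = 5 \cdot 12 \left(-15 + 5 \cdot 8\right) = 60 \left(-15 + 40\right) = 60 \cdot 25 = 1500$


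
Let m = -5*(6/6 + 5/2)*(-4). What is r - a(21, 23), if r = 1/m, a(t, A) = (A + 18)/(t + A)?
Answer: -1413/1540 ≈ -0.91753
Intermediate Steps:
m = 70 (m = -5*(6*(⅙) + 5*(½))*(-4) = -5*(1 + 5/2)*(-4) = -5*7/2*(-4) = -35/2*(-4) = 70)
a(t, A) = (18 + A)/(A + t)
r = 1/70 ≈ 0.014286
r - a(21, 23) = 1/70 - (18 + 23)/(23 + 21) = 1/70 - 41/44 = -1413/1540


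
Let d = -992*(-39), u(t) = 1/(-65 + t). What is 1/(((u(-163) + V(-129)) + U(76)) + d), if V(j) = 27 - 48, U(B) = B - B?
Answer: 228/8816075 ≈ 2.5862e-5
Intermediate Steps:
U(B) = 0
V(j) = -21
d = 38688
1/(((u(-163) + V(-129)) + U(76)) + d) = 1/(((1/(-65 - 163) - 21) + 0) + 38688) = 1/(((1/(-228) - 21) + 0) + 38688) = 1/(((-1/228 - 21) + 0) + 38688) = 1/((-4789/228 + 0) + 38688) = 1/(-4789/228 + 38688) = 1/(8816075/228) = 228/8816075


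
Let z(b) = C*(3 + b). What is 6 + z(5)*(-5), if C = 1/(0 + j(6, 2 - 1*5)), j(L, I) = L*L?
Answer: 44/9 ≈ 4.8889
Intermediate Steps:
j(L, I) = L²
C = 1/36 (C = 1/(0 + 6²) = 1/(0 + 36) = 1/36 ≈ 0.027778)
z(b) = 1/12 + b/36 (z(b) = (3 + b)/36 = 1/12 + b/36)
6 + z(5)*(-5) = 6 + (1/12 + (1/36)*5)*(-5) = 6 + (1/12 + 5/36)*(-5) = 6 + (2/9)*(-5) = 6 - 10/9 = 44/9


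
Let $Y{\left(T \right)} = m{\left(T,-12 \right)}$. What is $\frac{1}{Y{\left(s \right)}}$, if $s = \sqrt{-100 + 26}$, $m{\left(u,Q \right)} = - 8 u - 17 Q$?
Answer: $\frac{51}{11588} + \frac{i \sqrt{74}}{5794} \approx 0.0044011 + 0.0014847 i$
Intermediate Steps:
$m{\left(u,Q \right)} = - 17 Q - 8 u$
$s = i \sqrt{74}$ ($s = \sqrt{-74} = i \sqrt{74} \approx 8.6023 i$)
$Y{\left(T \right)} = 204 - 8 T$ ($Y{\left(T \right)} = \left(-17\right) \left(-12\right) - 8 T = 204 - 8 T$)
$\frac{1}{Y{\left(s \right)}} = \frac{1}{204 - 8 i \sqrt{74}}$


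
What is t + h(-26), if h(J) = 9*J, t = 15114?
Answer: 14880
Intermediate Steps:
t + h(-26) = 15114 + 9*(-26) = 15114 - 234 = 14880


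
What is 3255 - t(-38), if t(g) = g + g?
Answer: 3331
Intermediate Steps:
t(g) = 2*g
3255 - t(-38) = 3255 - 2*(-38) = 3255 - 1*(-76) = 3255 + 76 = 3331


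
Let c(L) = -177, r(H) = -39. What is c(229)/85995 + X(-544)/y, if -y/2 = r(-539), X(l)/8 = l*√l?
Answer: -59/28665 - 8704*I*√34/39 ≈ -0.0020583 - 1301.3*I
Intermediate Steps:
X(l) = 8*l^(3/2) (X(l) = 8*(l*√l) = 8*l^(3/2))
y = 78 (y = -2*(-39) = 78)
c(229)/85995 + X(-544)/y = -177/85995 + (8*(-544)^(3/2))/78 = -177*1/85995 + (8*(-2176*I*√34))*(1/78) = -59/28665 - 17408*I*√34*(1/78) = -59/28665 - 8704*I*√34/39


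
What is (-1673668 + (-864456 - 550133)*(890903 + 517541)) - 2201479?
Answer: -1992373264663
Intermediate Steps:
(-1673668 + (-864456 - 550133)*(890903 + 517541)) - 2201479 = (-1673668 - 1414589*1408444) - 2201479 = (-1673668 - 1992369389516) - 2201479 = -1992371063184 - 2201479 = -1992373264663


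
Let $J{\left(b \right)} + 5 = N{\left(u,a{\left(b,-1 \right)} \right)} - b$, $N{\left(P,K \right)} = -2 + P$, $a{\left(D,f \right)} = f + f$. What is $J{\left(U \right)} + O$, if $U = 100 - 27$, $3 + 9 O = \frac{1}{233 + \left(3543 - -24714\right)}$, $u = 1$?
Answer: $- \frac{20341859}{256410} \approx -79.333$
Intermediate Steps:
$a{\left(D,f \right)} = 2 f$
$O = - \frac{85469}{256410}$ ($O = - \frac{1}{3} + \frac{1}{9 \left(233 + \left(3543 - -24714\right)\right)} = - \frac{1}{3} + \frac{1}{9 \left(233 + \left(3543 + 24714\right)\right)} = - \frac{1}{3} + \frac{1}{9 \left(233 + 28257\right)} = - \frac{1}{3} + \frac{1}{9 \cdot 28490} = - \frac{1}{3} + \frac{1}{9} \cdot \frac{1}{28490} = - \frac{1}{3} + \frac{1}{256410} = - \frac{85469}{256410} \approx -0.33333$)
$U = 73$
$J{\left(b \right)} = -6 - b$ ($J{\left(b \right)} = -5 - \left(1 + b\right) = -6 - b$)
$J{\left(U \right)} + O = \left(-6 - 73\right) - \frac{85469}{256410} = -79 - \frac{85469}{256410} = - \frac{20341859}{256410}$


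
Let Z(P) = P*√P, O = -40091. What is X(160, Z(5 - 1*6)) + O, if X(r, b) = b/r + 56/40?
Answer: -200448/5 - I/160 ≈ -40090.0 - 0.00625*I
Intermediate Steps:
Z(P) = P^(3/2)
X(r, b) = 7/5 + b/r (X(r, b) = b/r + 56*(1/40) = b/r + 7/5 = 7/5 + b/r)
X(160, Z(5 - 1*6)) + O = (7/5 + (5 - 1*6)^(3/2)/160) - 40091 = (7/5 + (5 - 6)^(3/2)*(1/160)) - 40091 = (7/5 + (-1)^(3/2)*(1/160)) - 40091 = (7/5 - I*(1/160)) - 40091 = (7/5 - I/160) - 40091 = -200448/5 - I/160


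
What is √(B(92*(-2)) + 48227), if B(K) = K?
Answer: √48043 ≈ 219.19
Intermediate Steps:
√(B(92*(-2)) + 48227) = √(92*(-2) + 48227) = √(-184 + 48227) = √48043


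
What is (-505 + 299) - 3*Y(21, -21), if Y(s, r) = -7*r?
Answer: -647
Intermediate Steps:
(-505 + 299) - 3*Y(21, -21) = (-505 + 299) - (-21)*(-21) = -206 - 3*147 = -206 - 441 = -647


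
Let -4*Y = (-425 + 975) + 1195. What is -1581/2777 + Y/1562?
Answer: -14723953/17350696 ≈ -0.84861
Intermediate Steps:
Y = -1745/4 (Y = -((-425 + 975) + 1195)/4 = -(550 + 1195)/4 = -¼*1745 = -1745/4 ≈ -436.25)
-1581/2777 + Y/1562 = -1581/2777 - 1745/4/1562 = -1581*1/2777 - 1745/4*1/1562 = -1581/2777 - 1745/6248 = -14723953/17350696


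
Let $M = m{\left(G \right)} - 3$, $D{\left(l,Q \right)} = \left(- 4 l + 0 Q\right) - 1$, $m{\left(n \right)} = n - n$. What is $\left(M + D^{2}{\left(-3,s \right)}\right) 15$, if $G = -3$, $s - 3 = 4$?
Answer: $1770$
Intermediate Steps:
$s = 7$ ($s = 3 + 4 = 7$)
$m{\left(n \right)} = 0$
$D{\left(l,Q \right)} = -1 - 4 l$ ($D{\left(l,Q \right)} = \left(- 4 l + 0\right) - 1 = - 4 l - 1 = -1 - 4 l$)
$M = -3$ ($M = 0 - 3 = -3$)
$\left(M + D^{2}{\left(-3,s \right)}\right) 15 = \left(-3 + \left(-1 - -12\right)^{2}\right) 15 = \left(-3 + \left(-1 + 12\right)^{2}\right) 15 = \left(-3 + 11^{2}\right) 15 = \left(-3 + 121\right) 15 = 118 \cdot 15 = 1770$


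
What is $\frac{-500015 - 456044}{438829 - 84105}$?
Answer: $- \frac{956059}{354724} \approx -2.6952$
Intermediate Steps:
$\frac{-500015 - 456044}{438829 - 84105} = - \frac{956059}{438829 - 84105} = - \frac{956059}{354724}$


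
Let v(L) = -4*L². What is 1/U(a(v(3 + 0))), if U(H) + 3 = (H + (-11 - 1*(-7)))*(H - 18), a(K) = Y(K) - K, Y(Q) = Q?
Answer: 1/69 ≈ 0.014493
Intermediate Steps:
a(K) = 0 (a(K) = K - K = 0)
U(H) = -3 + (-18 + H)*(-4 + H) (U(H) = -3 + (H + (-11 - 1*(-7)))*(H - 18) = -3 + (H + (-11 + 7))*(-18 + H) = -3 + (H - 4)*(-18 + H) = -3 + (-4 + H)*(-18 + H) = -3 + (-18 + H)*(-4 + H))
1/U(a(v(3 + 0))) = 1/(69 + 0² - 22*0) = 1/(69 + 0 + 0) = 1/69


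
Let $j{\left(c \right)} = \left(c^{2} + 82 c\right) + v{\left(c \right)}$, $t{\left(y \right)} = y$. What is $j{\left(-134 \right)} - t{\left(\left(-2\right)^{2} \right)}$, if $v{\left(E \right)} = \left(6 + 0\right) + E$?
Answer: $6836$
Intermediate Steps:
$v{\left(E \right)} = 6 + E$
$j{\left(c \right)} = 6 + c^{2} + 83 c$ ($j{\left(c \right)} = \left(c^{2} + 82 c\right) + \left(6 + c\right) = 6 + c^{2} + 83 c$)
$j{\left(-134 \right)} - t{\left(\left(-2\right)^{2} \right)} = \left(6 + \left(-134\right)^{2} + 83 \left(-134\right)\right) - \left(-2\right)^{2} = \left(6 + 17956 - 11122\right) - 4 = 6840 - 4 = 6836$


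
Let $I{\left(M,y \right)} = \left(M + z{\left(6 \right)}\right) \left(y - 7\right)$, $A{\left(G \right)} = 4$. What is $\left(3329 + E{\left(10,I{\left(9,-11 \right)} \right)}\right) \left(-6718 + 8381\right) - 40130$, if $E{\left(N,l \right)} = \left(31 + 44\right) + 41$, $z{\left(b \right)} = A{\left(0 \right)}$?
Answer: $5688905$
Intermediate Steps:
$z{\left(b \right)} = 4$
$I{\left(M,y \right)} = \left(-7 + y\right) \left(4 + M\right)$ ($I{\left(M,y \right)} = \left(M + 4\right) \left(y - 7\right) = \left(4 + M\right) \left(-7 + y\right) = \left(-7 + y\right) \left(4 + M\right)$)
$E{\left(N,l \right)} = 116$ ($E{\left(N,l \right)} = 75 + 41 = 116$)
$\left(3329 + E{\left(10,I{\left(9,-11 \right)} \right)}\right) \left(-6718 + 8381\right) - 40130 = \left(3329 + 116\right) \left(-6718 + 8381\right) - 40130 = 3445 \cdot 1663 - 40130 = 5729035 - 40130 = 5688905$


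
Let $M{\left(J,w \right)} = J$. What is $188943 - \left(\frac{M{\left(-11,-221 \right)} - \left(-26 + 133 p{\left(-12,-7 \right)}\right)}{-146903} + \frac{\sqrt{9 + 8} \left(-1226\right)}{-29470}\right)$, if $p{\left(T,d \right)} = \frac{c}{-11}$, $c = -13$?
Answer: $\frac{305319227255}{1615933} - \frac{613 \sqrt{17}}{14735} \approx 1.8894 \cdot 10^{5}$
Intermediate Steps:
$p{\left(T,d \right)} = \frac{13}{11}$ ($p{\left(T,d \right)} = - \frac{13}{-11} = \left(-13\right) \left(- \frac{1}{11}\right) = \frac{13}{11}$)
$188943 - \left(\frac{M{\left(-11,-221 \right)} - \left(-26 + 133 p{\left(-12,-7 \right)}\right)}{-146903} + \frac{\sqrt{9 + 8} \left(-1226\right)}{-29470}\right) = 188943 - \left(\frac{-11 + \left(26 - \frac{1729}{11}\right)}{-146903} + \frac{\sqrt{9 + 8} \left(-1226\right)}{-29470}\right) = 188943 - \left(\left(-11 + \left(26 - \frac{1729}{11}\right)\right) \left(- \frac{1}{146903}\right) + \sqrt{17} \left(-1226\right) \left(- \frac{1}{29470}\right)\right) = 188943 - \left(\left(-11 - \frac{1443}{11}\right) \left(- \frac{1}{146903}\right) + - 1226 \sqrt{17} \left(- \frac{1}{29470}\right)\right) = 188943 - \left(\left(- \frac{1564}{11}\right) \left(- \frac{1}{146903}\right) + \frac{613 \sqrt{17}}{14735}\right) = 188943 - \left(\frac{1564}{1615933} + \frac{613 \sqrt{17}}{14735}\right) = \frac{305319227255}{1615933} - \frac{613 \sqrt{17}}{14735}$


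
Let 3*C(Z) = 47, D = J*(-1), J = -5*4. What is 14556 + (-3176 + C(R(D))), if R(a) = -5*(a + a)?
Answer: 34187/3 ≈ 11396.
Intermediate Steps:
J = -20
D = 20 (D = -20*(-1) = 20)
R(a) = -10*a
C(Z) = 47/3 (C(Z) = (1/3)*47 = 47/3)
14556 + (-3176 + C(R(D))) = 14556 + (-3176 + 47/3) = 14556 - 9481/3 = 34187/3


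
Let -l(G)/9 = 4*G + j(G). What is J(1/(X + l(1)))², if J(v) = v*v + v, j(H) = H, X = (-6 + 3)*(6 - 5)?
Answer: 2209/5308416 ≈ 0.00041613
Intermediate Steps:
X = -3 (X = -3*1 = -3)
l(G) = -45*G (l(G) = -9*(4*G + G) = -45*G)
J(v) = v + v² (J(v) = v² + v = v + v²)
J(1/(X + l(1)))² = ((1 + 1/(-3 - 45*1))/(-3 - 45*1))² = ((1 + 1/(-3 - 45))/(-3 - 45))² = ((1 + 1/(-48))/(-48))² = (-(1 - 1/48)/48)² = (-1/48*47/48)² = (-47/2304)² = 2209/5308416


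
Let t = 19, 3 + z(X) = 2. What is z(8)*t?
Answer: -19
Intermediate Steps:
z(X) = -1 (z(X) = -3 + 2 = -1)
z(8)*t = -1*19 = -19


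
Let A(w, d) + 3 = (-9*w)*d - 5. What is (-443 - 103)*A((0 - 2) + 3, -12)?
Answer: -54600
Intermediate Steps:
A(w, d) = -8 - 9*d*w (A(w, d) = -3 + ((-9*w)*d - 5) = -3 + (-9*d*w - 5) = -3 + (-5 - 9*d*w) = -8 - 9*d*w)
(-443 - 103)*A((0 - 2) + 3, -12) = (-443 - 103)*(-8 - 9*(-12)*((0 - 2) + 3)) = -546*(-8 - 9*(-12)*(-2 + 3)) = -546*(-8 - 9*(-12)*1) = -546*(-8 + 108) = -546*100 = -54600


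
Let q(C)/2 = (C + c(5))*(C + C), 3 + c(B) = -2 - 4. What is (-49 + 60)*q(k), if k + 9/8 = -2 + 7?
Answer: -13981/16 ≈ -873.81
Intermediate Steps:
c(B) = -9 (c(B) = -3 + (-2 - 4) = -3 - 6 = -9)
k = 31/8 (k = -9/8 + (-2 + 7) = -9/8 + 5 = 31/8 ≈ 3.8750)
q(C) = 4*C*(-9 + C) (q(C) = 2*((C - 9)*(C + C)) = 2*((-9 + C)*(2*C)) = 2*(2*C*(-9 + C)) = 4*C*(-9 + C))
(-49 + 60)*q(k) = (-49 + 60)*(4*(31/8)*(-9 + 31/8)) = 11*(4*(31/8)*(-41/8)) = 11*(-1271/16) = -13981/16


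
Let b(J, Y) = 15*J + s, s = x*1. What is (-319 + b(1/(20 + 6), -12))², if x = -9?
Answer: 72471169/676 ≈ 1.0721e+5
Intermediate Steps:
s = -9 (s = -9*1 = -9)
b(J, Y) = -9 + 15*J (b(J, Y) = 15*J - 9 = -9 + 15*J)
(-319 + b(1/(20 + 6), -12))² = (-319 + (-9 + 15/(20 + 6)))² = (-319 + (-9 + 15/26))² = (-319 - 219/26)² = (-8513/26)² = 72471169/676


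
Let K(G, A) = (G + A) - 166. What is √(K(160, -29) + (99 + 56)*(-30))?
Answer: I*√4685 ≈ 68.447*I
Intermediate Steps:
K(G, A) = -166 + A + G (K(G, A) = (A + G) - 166 = -166 + A + G)
√(K(160, -29) + (99 + 56)*(-30)) = √((-166 - 29 + 160) + (99 + 56)*(-30)) = √(-35 + 155*(-30)) = √(-35 - 4650) = √(-4685) = I*√4685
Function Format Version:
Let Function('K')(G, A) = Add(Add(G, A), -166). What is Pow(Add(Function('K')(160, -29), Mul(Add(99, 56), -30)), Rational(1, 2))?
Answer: Mul(I, Pow(4685, Rational(1, 2))) ≈ Mul(68.447, I)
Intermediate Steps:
Function('K')(G, A) = Add(-166, A, G) (Function('K')(G, A) = Add(Add(A, G), -166) = Add(-166, A, G))
Pow(Add(Function('K')(160, -29), Mul(Add(99, 56), -30)), Rational(1, 2)) = Pow(Add(Add(-166, -29, 160), Mul(Add(99, 56), -30)), Rational(1, 2)) = Pow(Add(-35, Mul(155, -30)), Rational(1, 2)) = Pow(Add(-35, -4650), Rational(1, 2)) = Pow(-4685, Rational(1, 2)) = Mul(I, Pow(4685, Rational(1, 2)))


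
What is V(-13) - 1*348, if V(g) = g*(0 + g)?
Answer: -179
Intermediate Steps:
V(g) = g² (V(g) = g*g = g²)
V(-13) - 1*348 = (-13)² - 1*348 = 169 - 348 = -179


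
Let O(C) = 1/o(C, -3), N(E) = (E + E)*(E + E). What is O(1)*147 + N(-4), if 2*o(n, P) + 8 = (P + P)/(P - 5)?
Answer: 680/29 ≈ 23.448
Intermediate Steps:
o(n, P) = -4 + P/(-5 + P) (o(n, P) = -4 + ((P + P)/(P - 5))/2 = -4 + ((2*P)/(-5 + P))/2 = -4 + (2*P/(-5 + P))/2 = -4 + P/(-5 + P))
N(E) = 4*E² (N(E) = (2*E)*(2*E) = 4*E²)
O(C) = -8/29 (O(C) = 1/((20 - 3*(-3))/(-5 - 3)) = 1/((20 + 9)/(-8)) = 1/(-⅛*29) = 1/(-29/8) = -8/29)
O(1)*147 + N(-4) = -8/29*147 + 4*(-4)² = -1176/29 + 4*16 = -1176/29 + 64 = 680/29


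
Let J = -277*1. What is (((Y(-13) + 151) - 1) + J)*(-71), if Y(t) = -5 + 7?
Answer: 8875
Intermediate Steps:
Y(t) = 2
J = -277
(((Y(-13) + 151) - 1) + J)*(-71) = (((2 + 151) - 1) - 277)*(-71) = ((153 - 1) - 277)*(-71) = (152 - 277)*(-71) = -125*(-71) = 8875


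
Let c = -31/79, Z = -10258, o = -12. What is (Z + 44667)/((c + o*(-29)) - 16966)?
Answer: -2718311/1312853 ≈ -2.0705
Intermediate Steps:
c = -31/79 (c = -31*1/79 = -31/79 ≈ -0.39241)
(Z + 44667)/((c + o*(-29)) - 16966) = (-10258 + 44667)/((-31/79 - 12*(-29)) - 16966) = 34409/((-31/79 + 348) - 16966) = 34409/(27461/79 - 16966) = 34409/(-1312853/79) = 34409*(-79/1312853) = -2718311/1312853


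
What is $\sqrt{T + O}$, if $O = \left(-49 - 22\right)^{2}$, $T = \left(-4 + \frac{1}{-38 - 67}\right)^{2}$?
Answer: $\frac{\sqrt{55754266}}{105} \approx 71.113$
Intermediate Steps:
$T = \frac{177241}{11025}$ ($T = \left(-4 + \frac{1}{-105}\right)^{2} = \left(-4 - \frac{1}{105}\right)^{2} = \left(- \frac{421}{105}\right)^{2} = \frac{177241}{11025} \approx 16.076$)
$O = 5041$ ($O = \left(-71\right)^{2} = 5041$)
$\sqrt{T + O} = \sqrt{\frac{177241}{11025} + 5041} = \sqrt{\frac{55754266}{11025}} = \frac{\sqrt{55754266}}{105}$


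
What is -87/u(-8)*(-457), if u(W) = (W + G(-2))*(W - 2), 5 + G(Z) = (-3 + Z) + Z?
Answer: 39759/200 ≈ 198.79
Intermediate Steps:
G(Z) = -8 + 2*Z (G(Z) = -5 + ((-3 + Z) + Z) = -5 + (-3 + 2*Z) = -8 + 2*Z)
u(W) = (-12 + W)*(-2 + W) (u(W) = (W + (-8 + 2*(-2)))*(W - 2) = (W + (-8 - 4))*(-2 + W) = (W - 12)*(-2 + W) = (-12 + W)*(-2 + W))
-87/u(-8)*(-457) = -87/(24 + (-8)² - 14*(-8))*(-457) = -87/(24 + 64 + 112)*(-457) = -87/200*(-457) = 39759/200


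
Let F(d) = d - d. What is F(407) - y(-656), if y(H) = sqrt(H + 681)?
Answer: -5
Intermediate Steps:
F(d) = 0
y(H) = sqrt(681 + H)
F(407) - y(-656) = 0 - sqrt(681 - 656) = 0 - sqrt(25) = 0 - 1*5 = 0 - 5 = -5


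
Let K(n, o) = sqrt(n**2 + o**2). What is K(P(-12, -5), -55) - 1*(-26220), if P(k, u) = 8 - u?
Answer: 26220 + sqrt(3194) ≈ 26277.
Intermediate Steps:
K(P(-12, -5), -55) - 1*(-26220) = sqrt((8 - 1*(-5))**2 + (-55)**2) - 1*(-26220) = sqrt((8 + 5)**2 + 3025) + 26220 = sqrt(13**2 + 3025) + 26220 = sqrt(169 + 3025) + 26220 = sqrt(3194) + 26220 = 26220 + sqrt(3194)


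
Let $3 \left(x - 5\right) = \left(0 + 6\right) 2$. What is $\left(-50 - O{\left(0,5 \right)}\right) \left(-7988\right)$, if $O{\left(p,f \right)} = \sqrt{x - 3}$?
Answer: $399400 + 7988 \sqrt{6} \approx 4.1897 \cdot 10^{5}$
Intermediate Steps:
$x = 9$ ($x = 5 + \frac{\left(0 + 6\right) 2}{3} = 5 + \frac{6 \cdot 2}{3} = 5 + \frac{1}{3} \cdot 12 = 5 + 4 = 9$)
$O{\left(p,f \right)} = \sqrt{6}$ ($O{\left(p,f \right)} = \sqrt{9 - 3} = \sqrt{6}$)
$\left(-50 - O{\left(0,5 \right)}\right) \left(-7988\right) = \left(-50 - \sqrt{6}\right) \left(-7988\right) = 399400 + 7988 \sqrt{6}$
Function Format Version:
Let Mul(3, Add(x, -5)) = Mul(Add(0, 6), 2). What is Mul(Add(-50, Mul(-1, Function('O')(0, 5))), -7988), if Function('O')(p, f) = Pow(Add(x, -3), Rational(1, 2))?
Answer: Add(399400, Mul(7988, Pow(6, Rational(1, 2)))) ≈ 4.1897e+5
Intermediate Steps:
x = 9 (x = Add(5, Mul(Rational(1, 3), Mul(Add(0, 6), 2))) = Add(5, Mul(Rational(1, 3), Mul(6, 2))) = Add(5, Mul(Rational(1, 3), 12)) = Add(5, 4) = 9)
Function('O')(p, f) = Pow(6, Rational(1, 2)) (Function('O')(p, f) = Pow(Add(9, -3), Rational(1, 2)) = Pow(6, Rational(1, 2)))
Mul(Add(-50, Mul(-1, Function('O')(0, 5))), -7988) = Mul(Add(-50, Mul(-1, Pow(6, Rational(1, 2)))), -7988) = Add(399400, Mul(7988, Pow(6, Rational(1, 2))))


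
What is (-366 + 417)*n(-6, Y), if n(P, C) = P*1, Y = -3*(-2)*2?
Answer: -306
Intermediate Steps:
Y = 12 (Y = 6*2 = 12)
n(P, C) = P
(-366 + 417)*n(-6, Y) = (-366 + 417)*(-6) = 51*(-6) = -306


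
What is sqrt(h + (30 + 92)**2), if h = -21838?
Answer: I*sqrt(6954) ≈ 83.391*I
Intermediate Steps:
sqrt(h + (30 + 92)**2) = sqrt(-21838 + (30 + 92)**2) = sqrt(-21838 + 122**2) = sqrt(-21838 + 14884) = sqrt(-6954) = I*sqrt(6954)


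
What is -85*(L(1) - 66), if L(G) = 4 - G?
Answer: 5355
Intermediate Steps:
-85*(L(1) - 66) = -85*((4 - 1*1) - 66) = -85*((4 - 1) - 66) = -85*(3 - 66) = -85*(-63) = 5355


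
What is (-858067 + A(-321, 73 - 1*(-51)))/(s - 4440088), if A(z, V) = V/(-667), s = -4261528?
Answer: 572330813/5803977872 ≈ 0.098610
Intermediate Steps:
A(z, V) = -V/667 (A(z, V) = V*(-1/667) = -V/667)
(-858067 + A(-321, 73 - 1*(-51)))/(s - 4440088) = (-858067 - (73 - 1*(-51))/667)/(-4261528 - 4440088) = (-858067 - (73 + 51)/667)/(-8701616) = (-858067 - 1/667*124)*(-1/8701616) = (-858067 - 124/667)*(-1/8701616) = -572330813/667*(-1/8701616) = 572330813/5803977872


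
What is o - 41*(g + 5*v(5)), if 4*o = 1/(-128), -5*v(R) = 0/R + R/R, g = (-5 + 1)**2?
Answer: -314881/512 ≈ -615.00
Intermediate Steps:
g = 16 (g = (-4)**2 = 16)
v(R) = -1/5 (v(R) = -(0/R + R/R)/5 = -(0 + 1)/5 = -1/5*1 = -1/5)
o = -1/512 (o = (1/4)/(-128) = (1/4)*(-1/128) = -1/512 ≈ -0.0019531)
o - 41*(g + 5*v(5)) = -1/512 - 41*(16 + 5*(-1/5)) = -1/512 - 41*(16 - 1) = -1/512 - 41*15 = -1/512 - 615 = -314881/512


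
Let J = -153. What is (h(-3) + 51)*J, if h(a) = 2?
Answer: -8109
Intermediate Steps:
(h(-3) + 51)*J = (2 + 51)*(-153) = 53*(-153) = -8109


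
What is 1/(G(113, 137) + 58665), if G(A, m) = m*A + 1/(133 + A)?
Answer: 246/18239917 ≈ 1.3487e-5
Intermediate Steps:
G(A, m) = 1/(133 + A) + A*m (G(A, m) = A*m + 1/(133 + A) = 1/(133 + A) + A*m)
1/(G(113, 137) + 58665) = 1/((1 + 137*113² + 133*113*137)/(133 + 113) + 58665) = 1/((1 + 137*12769 + 2058973)/246 + 58665) = 1/((1 + 1749353 + 2058973)/246 + 58665) = 1/((1/246)*3808327 + 58665) = 1/(3808327/246 + 58665) = 1/(18239917/246) = 246/18239917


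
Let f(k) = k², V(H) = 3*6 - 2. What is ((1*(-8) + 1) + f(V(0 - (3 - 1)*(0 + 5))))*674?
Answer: 167826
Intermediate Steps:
V(H) = 16 (V(H) = 18 - 2 = 16)
((1*(-8) + 1) + f(V(0 - (3 - 1)*(0 + 5))))*674 = ((1*(-8) + 1) + 16²)*674 = ((-8 + 1) + 256)*674 = (-7 + 256)*674 = 249*674 = 167826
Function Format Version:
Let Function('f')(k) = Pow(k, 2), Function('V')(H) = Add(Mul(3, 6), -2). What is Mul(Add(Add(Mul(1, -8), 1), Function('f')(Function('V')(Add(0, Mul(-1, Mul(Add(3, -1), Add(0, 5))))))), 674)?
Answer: 167826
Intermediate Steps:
Function('V')(H) = 16 (Function('V')(H) = Add(18, -2) = 16)
Mul(Add(Add(Mul(1, -8), 1), Function('f')(Function('V')(Add(0, Mul(-1, Mul(Add(3, -1), Add(0, 5))))))), 674) = Mul(Add(Add(Mul(1, -8), 1), Pow(16, 2)), 674) = Mul(Add(Add(-8, 1), 256), 674) = Mul(Add(-7, 256), 674) = Mul(249, 674) = 167826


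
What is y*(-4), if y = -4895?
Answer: 19580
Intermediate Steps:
y*(-4) = -4895*(-4) = 19580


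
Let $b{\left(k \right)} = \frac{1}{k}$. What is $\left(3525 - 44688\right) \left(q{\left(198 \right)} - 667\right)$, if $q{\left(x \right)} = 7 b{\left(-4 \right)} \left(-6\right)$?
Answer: $\frac{54047019}{2} \approx 2.7024 \cdot 10^{7}$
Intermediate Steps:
$q{\left(x \right)} = \frac{21}{2}$ ($q{\left(x \right)} = \frac{7}{-4} \left(-6\right) = 7 \left(- \frac{1}{4}\right) \left(-6\right) = \left(- \frac{7}{4}\right) \left(-6\right) = \frac{21}{2}$)
$\left(3525 - 44688\right) \left(q{\left(198 \right)} - 667\right) = \left(3525 - 44688\right) \left(\frac{21}{2} - 667\right) = \left(-41163\right) \left(- \frac{1313}{2}\right) = \frac{54047019}{2}$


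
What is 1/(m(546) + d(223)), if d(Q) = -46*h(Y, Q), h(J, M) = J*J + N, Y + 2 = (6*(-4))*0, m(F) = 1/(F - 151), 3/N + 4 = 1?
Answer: -395/54509 ≈ -0.0072465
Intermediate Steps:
N = -1 (N = 3/(-4 + 1) = 3/(-3) = 3*(-1/3) = -1)
m(F) = 1/(-151 + F)
Y = -2 (Y = -2 + (6*(-4))*0 = -2 - 24*0 = -2 + 0 = -2)
h(J, M) = -1 + J**2 (h(J, M) = J*J - 1 = J**2 - 1 = -1 + J**2)
d(Q) = -138 (d(Q) = -46*(-1 + (-2)**2) = -46*(-1 + 4) = -46*3 = -138)
1/(m(546) + d(223)) = 1/(1/(-151 + 546) - 138) = 1/(1/395 - 138) = 1/(-54509/395) = -395/54509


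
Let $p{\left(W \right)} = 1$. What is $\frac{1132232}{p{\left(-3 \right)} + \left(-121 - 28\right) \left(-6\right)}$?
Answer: $\frac{1132232}{895} \approx 1265.1$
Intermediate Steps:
$\frac{1132232}{p{\left(-3 \right)} + \left(-121 - 28\right) \left(-6\right)} = \frac{1132232}{1 + \left(-121 - 28\right) \left(-6\right)} = \frac{1132232}{1 - -894} = \frac{1132232}{1 + 894} = \frac{1132232}{895}$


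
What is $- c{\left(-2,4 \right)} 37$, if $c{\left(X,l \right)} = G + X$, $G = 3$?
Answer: $-37$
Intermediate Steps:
$c{\left(X,l \right)} = 3 + X$
$- c{\left(-2,4 \right)} 37 = - (3 - 2) 37 = \left(-1\right) 1 \cdot 37 = \left(-1\right) 37 = -37$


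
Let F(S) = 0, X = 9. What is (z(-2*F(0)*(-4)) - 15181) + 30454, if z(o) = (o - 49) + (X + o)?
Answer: 15233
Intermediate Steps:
z(o) = -40 + 2*o (z(o) = (o - 49) + (9 + o) = (-49 + o) + (9 + o) = -40 + 2*o)
(z(-2*F(0)*(-4)) - 15181) + 30454 = ((-40 + 2*(-2*0*(-4))) - 15181) + 30454 = ((-40 + 2*(0*(-4))) - 15181) + 30454 = ((-40 + 2*0) - 15181) + 30454 = ((-40 + 0) - 15181) + 30454 = (-40 - 15181) + 30454 = -15221 + 30454 = 15233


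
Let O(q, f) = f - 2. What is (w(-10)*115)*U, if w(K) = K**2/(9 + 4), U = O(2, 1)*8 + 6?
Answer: -23000/13 ≈ -1769.2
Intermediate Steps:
O(q, f) = -2 + f
U = -2 (U = (-2 + 1)*8 + 6 = -1*8 + 6 = -8 + 6 = -2)
w(K) = K**2/13
(w(-10)*115)*U = (((1/13)*(-10)**2)*115)*(-2) = (((1/13)*100)*115)*(-2) = ((100/13)*115)*(-2) = (11500/13)*(-2) = -23000/13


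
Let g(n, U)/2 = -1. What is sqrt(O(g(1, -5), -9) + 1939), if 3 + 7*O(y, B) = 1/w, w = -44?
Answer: sqrt(938267)/22 ≈ 44.029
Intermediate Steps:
g(n, U) = -2 (g(n, U) = 2*(-1) = -2)
O(y, B) = -19/44 (O(y, B) = -3/7 + (1/7)/(-44) = -3/7 + (1/7)*(-1/44) = -3/7 - 1/308 = -19/44)
sqrt(O(g(1, -5), -9) + 1939) = sqrt(-19/44 + 1939) = sqrt(85297/44) = sqrt(938267)/22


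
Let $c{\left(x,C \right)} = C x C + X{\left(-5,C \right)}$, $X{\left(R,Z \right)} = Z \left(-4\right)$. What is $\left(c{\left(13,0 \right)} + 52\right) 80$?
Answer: $4160$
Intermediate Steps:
$X{\left(R,Z \right)} = - 4 Z$
$c{\left(x,C \right)} = - 4 C + x C^{2}$ ($c{\left(x,C \right)} = C x C - 4 C = x C^{2} - 4 C = - 4 C + x C^{2}$)
$\left(c{\left(13,0 \right)} + 52\right) 80 = \left(0 \left(-4 + 0 \cdot 13\right) + 52\right) 80 = \left(0 \left(-4 + 0\right) + 52\right) 80 = \left(0 \left(-4\right) + 52\right) 80 = \left(0 + 52\right) 80 = 52 \cdot 80 = 4160$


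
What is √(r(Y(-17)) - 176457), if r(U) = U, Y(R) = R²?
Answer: 38*I*√122 ≈ 419.72*I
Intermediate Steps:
√(r(Y(-17)) - 176457) = √((-17)² - 176457) = √(289 - 176457) = √(-176168) = 38*I*√122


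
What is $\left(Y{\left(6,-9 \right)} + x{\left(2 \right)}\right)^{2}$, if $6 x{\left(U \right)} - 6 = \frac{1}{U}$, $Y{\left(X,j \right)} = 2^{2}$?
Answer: $\frac{3721}{144} \approx 25.84$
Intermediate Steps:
$Y{\left(X,j \right)} = 4$
$x{\left(U \right)} = 1 + \frac{1}{6 U}$
$\left(Y{\left(6,-9 \right)} + x{\left(2 \right)}\right)^{2} = \left(4 + \frac{\frac{1}{6} + 2}{2}\right)^{2} = \left(4 + \frac{1}{2} \cdot \frac{13}{6}\right)^{2} = \left(4 + \frac{13}{12}\right)^{2} = \left(\frac{61}{12}\right)^{2} = \frac{3721}{144}$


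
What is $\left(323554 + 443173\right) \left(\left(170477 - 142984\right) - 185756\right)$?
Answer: $-121344515201$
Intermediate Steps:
$\left(323554 + 443173\right) \left(\left(170477 - 142984\right) - 185756\right) = 766727 \left(27493 - 185756\right) = 766727 \left(-158263\right) = -121344515201$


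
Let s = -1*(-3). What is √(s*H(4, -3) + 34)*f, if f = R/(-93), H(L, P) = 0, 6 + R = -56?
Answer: 2*√34/3 ≈ 3.8873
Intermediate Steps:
R = -62 (R = -6 - 56 = -62)
s = 3
f = ⅔ (f = -62/(-93) = -62*(-1/93) = ⅔ ≈ 0.66667)
√(s*H(4, -3) + 34)*f = √(3*0 + 34)*(⅔) = √(0 + 34)*(⅔) = √34*(⅔) = 2*√34/3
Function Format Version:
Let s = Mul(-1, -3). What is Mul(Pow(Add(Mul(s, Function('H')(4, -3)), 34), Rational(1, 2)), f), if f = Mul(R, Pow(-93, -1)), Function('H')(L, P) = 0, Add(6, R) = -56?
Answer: Mul(Rational(2, 3), Pow(34, Rational(1, 2))) ≈ 3.8873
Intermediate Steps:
R = -62 (R = Add(-6, -56) = -62)
s = 3
f = Rational(2, 3) (f = Mul(-62, Pow(-93, -1)) = Mul(-62, Rational(-1, 93)) = Rational(2, 3) ≈ 0.66667)
Mul(Pow(Add(Mul(s, Function('H')(4, -3)), 34), Rational(1, 2)), f) = Mul(Pow(Add(Mul(3, 0), 34), Rational(1, 2)), Rational(2, 3)) = Mul(Pow(Add(0, 34), Rational(1, 2)), Rational(2, 3)) = Mul(Pow(34, Rational(1, 2)), Rational(2, 3)) = Mul(Rational(2, 3), Pow(34, Rational(1, 2)))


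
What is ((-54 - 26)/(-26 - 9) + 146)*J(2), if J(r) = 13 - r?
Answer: 11418/7 ≈ 1631.1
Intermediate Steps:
((-54 - 26)/(-26 - 9) + 146)*J(2) = ((-54 - 26)/(-26 - 9) + 146)*(13 - 1*2) = (-80/(-35) + 146)*(13 - 2) = (-80*(-1/35) + 146)*11 = (16/7 + 146)*11 = (1038/7)*11 = 11418/7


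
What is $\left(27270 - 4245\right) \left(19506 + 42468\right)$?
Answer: $1426951350$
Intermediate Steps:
$\left(27270 - 4245\right) \left(19506 + 42468\right) = 23025 \cdot 61974 = 1426951350$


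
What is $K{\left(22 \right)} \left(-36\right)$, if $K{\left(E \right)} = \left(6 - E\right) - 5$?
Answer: $756$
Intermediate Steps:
$K{\left(E \right)} = 1 - E$
$K{\left(22 \right)} \left(-36\right) = \left(1 - 22\right) \left(-36\right) = \left(-21\right) \left(-36\right) = 756$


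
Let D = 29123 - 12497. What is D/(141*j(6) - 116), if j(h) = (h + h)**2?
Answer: 8313/10094 ≈ 0.82356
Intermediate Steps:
j(h) = 4*h**2 (j(h) = (2*h)**2 = 4*h**2)
D = 16626
D/(141*j(6) - 116) = 16626/(141*(4*6**2) - 116) = 16626/(141*(4*36) - 116) = 16626/(141*144 - 116) = 16626/(20304 - 116) = 16626/20188 = 16626*(1/20188) = 8313/10094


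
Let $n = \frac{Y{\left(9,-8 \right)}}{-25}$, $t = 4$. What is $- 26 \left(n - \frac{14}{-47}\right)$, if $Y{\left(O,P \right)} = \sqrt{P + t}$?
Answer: $- \frac{364}{47} + \frac{52 i}{25} \approx -7.7447 + 2.08 i$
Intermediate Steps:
$Y{\left(O,P \right)} = \sqrt{4 + P}$ ($Y{\left(O,P \right)} = \sqrt{P + 4} = \sqrt{4 + P}$)
$n = - \frac{2 i}{25}$ ($n = \frac{\sqrt{4 - 8}}{-25} = \sqrt{-4} \left(- \frac{1}{25}\right) = 2 i \left(- \frac{1}{25}\right) = - \frac{2 i}{25} \approx - 0.08 i$)
$- 26 \left(n - \frac{14}{-47}\right) = - 26 \left(- \frac{2 i}{25} - \frac{14}{-47}\right) = - 26 \left(- \frac{2 i}{25} - - \frac{14}{47}\right) = - 26 \left(- \frac{2 i}{25} + \frac{14}{47}\right) = - 26 \left(\frac{14}{47} - \frac{2 i}{25}\right) = - \frac{364}{47} + \frac{52 i}{25}$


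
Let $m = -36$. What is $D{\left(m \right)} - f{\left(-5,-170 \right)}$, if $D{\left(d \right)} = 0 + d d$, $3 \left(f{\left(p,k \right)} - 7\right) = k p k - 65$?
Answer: $\frac{148432}{3} \approx 49477.0$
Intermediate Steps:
$f{\left(p,k \right)} = - \frac{44}{3} + \frac{p k^{2}}{3}$ ($f{\left(p,k \right)} = 7 + \frac{k p k - 65}{3} = 7 + \frac{p k^{2} - 65}{3} = 7 + \frac{-65 + p k^{2}}{3} = 7 + \left(- \frac{65}{3} + \frac{p k^{2}}{3}\right) = - \frac{44}{3} + \frac{p k^{2}}{3}$)
$D{\left(d \right)} = d^{2}$ ($D{\left(d \right)} = 0 + d^{2} = d^{2}$)
$D{\left(m \right)} - f{\left(-5,-170 \right)} = \left(-36\right)^{2} - \left(- \frac{44}{3} + \frac{1}{3} \left(-5\right) \left(-170\right)^{2}\right) = 1296 - \left(- \frac{44}{3} + \frac{1}{3} \left(-5\right) 28900\right) = 1296 - \left(- \frac{44}{3} - \frac{144500}{3}\right) = 1296 - - \frac{144544}{3} = 1296 + \frac{144544}{3} = \frac{148432}{3}$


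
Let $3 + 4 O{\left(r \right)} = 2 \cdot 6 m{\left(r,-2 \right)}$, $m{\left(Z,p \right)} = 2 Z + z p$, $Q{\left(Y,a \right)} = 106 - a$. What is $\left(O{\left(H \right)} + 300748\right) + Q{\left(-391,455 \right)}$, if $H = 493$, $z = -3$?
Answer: $\frac{1213497}{4} \approx 3.0337 \cdot 10^{5}$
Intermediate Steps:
$m{\left(Z,p \right)} = - 3 p + 2 Z$ ($m{\left(Z,p \right)} = 2 Z - 3 p = - 3 p + 2 Z$)
$O{\left(r \right)} = \frac{69}{4} + 6 r$ ($O{\left(r \right)} = - \frac{3}{4} + \frac{2 \cdot 6 \left(\left(-3\right) \left(-2\right) + 2 r\right)}{4} = - \frac{3}{4} + \frac{12 \left(6 + 2 r\right)}{4} = - \frac{3}{4} + \frac{72 + 24 r}{4} = - \frac{3}{4} + \left(18 + 6 r\right) = \frac{69}{4} + 6 r$)
$\left(O{\left(H \right)} + 300748\right) + Q{\left(-391,455 \right)} = \left(\left(\frac{69}{4} + 6 \cdot 493\right) + 300748\right) + \left(106 - 455\right) = \left(\left(\frac{69}{4} + 2958\right) + 300748\right) + \left(106 - 455\right) = \left(\frac{11901}{4} + 300748\right) - 349 = \frac{1214893}{4} - 349 = \frac{1213497}{4}$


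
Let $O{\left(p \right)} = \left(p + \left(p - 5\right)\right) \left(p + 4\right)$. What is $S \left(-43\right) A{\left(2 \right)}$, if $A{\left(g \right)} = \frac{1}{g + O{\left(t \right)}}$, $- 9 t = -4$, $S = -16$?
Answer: $- \frac{27864}{659} \approx -42.282$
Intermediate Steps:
$t = \frac{4}{9}$ ($t = \left(- \frac{1}{9}\right) \left(-4\right) = \frac{4}{9} \approx 0.44444$)
$O{\left(p \right)} = \left(-5 + 2 p\right) \left(4 + p\right)$ ($O{\left(p \right)} = \left(p + \left(p - 5\right)\right) \left(4 + p\right) = \left(p + \left(-5 + p\right)\right) \left(4 + p\right) = \left(-5 + 2 p\right) \left(4 + p\right)$)
$A{\left(g \right)} = \frac{1}{- \frac{1480}{81} + g}$ ($A{\left(g \right)} = \frac{1}{g + \left(-20 + 2 \left(\frac{4}{9}\right)^{2} + 3 \cdot \frac{4}{9}\right)} = \frac{1}{g + \left(-20 + 2 \cdot \frac{16}{81} + \frac{4}{3}\right)} = \frac{1}{g + \left(-20 + \frac{32}{81} + \frac{4}{3}\right)} = \frac{1}{g - \frac{1480}{81}} = \frac{1}{- \frac{1480}{81} + g}$)
$S \left(-43\right) A{\left(2 \right)} = \left(-16\right) \left(-43\right) \frac{81}{-1480 + 81 \cdot 2} = 688 \frac{81}{-1480 + 162} = 688 \frac{81}{-1318} = 688 \cdot 81 \left(- \frac{1}{1318}\right) = 688 \left(- \frac{81}{1318}\right) = - \frac{27864}{659}$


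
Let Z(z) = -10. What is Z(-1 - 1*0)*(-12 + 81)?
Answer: -690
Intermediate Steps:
Z(-1 - 1*0)*(-12 + 81) = -10*(-12 + 81) = -10*69 = -690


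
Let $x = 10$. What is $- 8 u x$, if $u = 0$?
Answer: $0$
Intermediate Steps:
$- 8 u x = \left(-8\right) 0 \cdot 10 = 0 \cdot 10 = 0$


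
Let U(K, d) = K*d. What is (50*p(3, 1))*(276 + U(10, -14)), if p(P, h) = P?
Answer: 20400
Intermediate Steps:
(50*p(3, 1))*(276 + U(10, -14)) = (50*3)*(276 + 10*(-14)) = 150*(276 - 140) = 150*136 = 20400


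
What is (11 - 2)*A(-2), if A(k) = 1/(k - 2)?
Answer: -9/4 ≈ -2.2500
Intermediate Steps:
A(k) = 1/(-2 + k)
(11 - 2)*A(-2) = (11 - 2)/(-2 - 2) = 9/(-4) = 9*(-1/4) = -9/4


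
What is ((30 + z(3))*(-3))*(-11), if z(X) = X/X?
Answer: 1023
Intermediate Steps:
z(X) = 1
((30 + z(3))*(-3))*(-11) = ((30 + 1)*(-3))*(-11) = (31*(-3))*(-11) = -93*(-11) = 1023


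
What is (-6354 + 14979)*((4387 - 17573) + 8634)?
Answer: -39261000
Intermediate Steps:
(-6354 + 14979)*((4387 - 17573) + 8634) = 8625*(-13186 + 8634) = 8625*(-4552) = -39261000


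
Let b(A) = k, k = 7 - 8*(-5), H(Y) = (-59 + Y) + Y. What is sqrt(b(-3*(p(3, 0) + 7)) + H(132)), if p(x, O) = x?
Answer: 6*sqrt(7) ≈ 15.875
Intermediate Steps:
H(Y) = -59 + 2*Y
k = 47 (k = 7 - 4*(-10) = 7 + 40 = 47)
b(A) = 47
sqrt(b(-3*(p(3, 0) + 7)) + H(132)) = sqrt(47 + (-59 + 2*132)) = sqrt(47 + (-59 + 264)) = sqrt(47 + 205) = sqrt(252) = 6*sqrt(7)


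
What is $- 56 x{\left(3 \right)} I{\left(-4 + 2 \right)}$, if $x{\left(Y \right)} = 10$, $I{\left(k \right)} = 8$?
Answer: $-4480$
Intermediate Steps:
$- 56 x{\left(3 \right)} I{\left(-4 + 2 \right)} = \left(-56\right) 10 \cdot 8 = \left(-560\right) 8 = -4480$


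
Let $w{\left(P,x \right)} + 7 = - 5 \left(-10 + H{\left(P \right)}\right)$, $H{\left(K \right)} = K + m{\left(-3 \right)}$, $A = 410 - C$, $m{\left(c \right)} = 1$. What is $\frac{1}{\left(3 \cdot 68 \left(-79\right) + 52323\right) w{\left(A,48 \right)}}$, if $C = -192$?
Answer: $- \frac{1}{107607204} \approx -9.2931 \cdot 10^{-9}$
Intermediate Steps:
$A = 602$ ($A = 410 - -192 = 410 + 192 = 602$)
$H{\left(K \right)} = 1 + K$ ($H{\left(K \right)} = K + 1 = 1 + K$)
$w{\left(P,x \right)} = 38 - 5 P$ ($w{\left(P,x \right)} = -7 - 5 \left(-10 + \left(1 + P\right)\right) = -7 - 5 \left(-9 + P\right) = -7 - \left(-45 + 5 P\right) = 38 - 5 P$)
$\frac{1}{\left(3 \cdot 68 \left(-79\right) + 52323\right) w{\left(A,48 \right)}} = \frac{1}{\left(3 \cdot 68 \left(-79\right) + 52323\right) \left(38 - 3010\right)} = \frac{1}{\left(204 \left(-79\right) + 52323\right) \left(38 - 3010\right)} = \frac{1}{\left(-16116 + 52323\right) \left(-2972\right)} = \frac{1}{36207} \left(- \frac{1}{2972}\right) = - \frac{1}{107607204}$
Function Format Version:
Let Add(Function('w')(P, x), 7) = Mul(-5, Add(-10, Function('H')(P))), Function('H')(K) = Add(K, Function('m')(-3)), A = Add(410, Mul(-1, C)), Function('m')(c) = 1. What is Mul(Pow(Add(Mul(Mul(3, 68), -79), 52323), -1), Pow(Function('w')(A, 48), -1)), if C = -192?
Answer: Rational(-1, 107607204) ≈ -9.2931e-9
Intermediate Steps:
A = 602 (A = Add(410, Mul(-1, -192)) = Add(410, 192) = 602)
Function('H')(K) = Add(1, K) (Function('H')(K) = Add(K, 1) = Add(1, K))
Function('w')(P, x) = Add(38, Mul(-5, P)) (Function('w')(P, x) = Add(-7, Mul(-5, Add(-10, Add(1, P)))) = Add(-7, Mul(-5, Add(-9, P))) = Add(-7, Add(45, Mul(-5, P))) = Add(38, Mul(-5, P)))
Mul(Pow(Add(Mul(Mul(3, 68), -79), 52323), -1), Pow(Function('w')(A, 48), -1)) = Mul(Pow(Add(Mul(Mul(3, 68), -79), 52323), -1), Pow(Add(38, Mul(-5, 602)), -1)) = Mul(Pow(Add(Mul(204, -79), 52323), -1), Pow(Add(38, -3010), -1)) = Mul(Pow(Add(-16116, 52323), -1), Pow(-2972, -1)) = Mul(Pow(36207, -1), Rational(-1, 2972)) = Mul(Rational(1, 36207), Rational(-1, 2972)) = Rational(-1, 107607204)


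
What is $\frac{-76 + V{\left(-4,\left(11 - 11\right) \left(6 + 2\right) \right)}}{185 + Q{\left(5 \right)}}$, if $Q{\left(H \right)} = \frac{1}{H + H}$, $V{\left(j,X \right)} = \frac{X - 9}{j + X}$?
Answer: $- \frac{1475}{3702} \approx -0.39843$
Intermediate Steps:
$V{\left(j,X \right)} = \frac{-9 + X}{X + j}$
$Q{\left(H \right)} = \frac{1}{2 H}$
$\frac{-76 + V{\left(-4,\left(11 - 11\right) \left(6 + 2\right) \right)}}{185 + Q{\left(5 \right)}} = \frac{-76 + \frac{-9 + \left(11 - 11\right) \left(6 + 2\right)}{\left(11 - 11\right) \left(6 + 2\right) - 4}}{185 + \frac{1}{2 \cdot 5}} = \frac{-76 + \frac{-9 + 0 \cdot 8}{0 \cdot 8 - 4}}{185 + \frac{1}{2} \cdot \frac{1}{5}} = \frac{-76 + \frac{-9 + 0}{0 - 4}}{185 + \frac{1}{10}} = \frac{-76 + \frac{1}{-4} \left(-9\right)}{\frac{1851}{10}} = \left(-76 - - \frac{9}{4}\right) \frac{10}{1851} = \left(-76 + \frac{9}{4}\right) \frac{10}{1851} = \left(- \frac{295}{4}\right) \frac{10}{1851} = - \frac{1475}{3702}$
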